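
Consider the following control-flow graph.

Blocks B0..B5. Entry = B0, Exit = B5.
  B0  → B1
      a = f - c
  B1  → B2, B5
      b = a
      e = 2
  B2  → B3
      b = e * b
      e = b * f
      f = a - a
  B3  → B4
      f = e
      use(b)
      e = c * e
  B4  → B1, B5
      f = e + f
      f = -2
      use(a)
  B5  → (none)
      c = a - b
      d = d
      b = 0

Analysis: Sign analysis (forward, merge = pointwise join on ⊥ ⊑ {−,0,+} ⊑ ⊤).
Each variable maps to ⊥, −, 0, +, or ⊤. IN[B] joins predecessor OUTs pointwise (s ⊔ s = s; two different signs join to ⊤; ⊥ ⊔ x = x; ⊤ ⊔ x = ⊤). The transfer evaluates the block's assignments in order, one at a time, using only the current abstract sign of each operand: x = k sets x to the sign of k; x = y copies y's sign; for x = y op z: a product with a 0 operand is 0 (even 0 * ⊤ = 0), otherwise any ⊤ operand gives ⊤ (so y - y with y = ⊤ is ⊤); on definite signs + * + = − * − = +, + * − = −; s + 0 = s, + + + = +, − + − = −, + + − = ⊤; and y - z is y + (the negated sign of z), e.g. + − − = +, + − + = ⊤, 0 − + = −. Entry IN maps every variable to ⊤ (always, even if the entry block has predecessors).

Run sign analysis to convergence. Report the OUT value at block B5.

Converged values:
  B0:   IN=(all ⊤)   OUT=(all ⊤)
  B1:   IN=(all ⊤)   OUT={e:+; rest ⊤}
  B2:   IN={e:+; rest ⊤}   OUT=(all ⊤)
  B3:   IN=(all ⊤)   OUT=(all ⊤)
  B4:   IN=(all ⊤)   OUT={f:-; rest ⊤}
  B5:   IN=(all ⊤)   OUT={b:0; rest ⊤}

Merge at B5: IN[B5] = OUT[B1] ⊔ OUT[B4] = {a: ⊤, b: ⊤, c: ⊤, d: ⊤, e: ⊤, f: ⊤}
Applying B5's transfer function to that IN value gives OUT[B5] (row B5 above).

Answer: {a: ⊤, b: 0, c: ⊤, d: ⊤, e: ⊤, f: ⊤}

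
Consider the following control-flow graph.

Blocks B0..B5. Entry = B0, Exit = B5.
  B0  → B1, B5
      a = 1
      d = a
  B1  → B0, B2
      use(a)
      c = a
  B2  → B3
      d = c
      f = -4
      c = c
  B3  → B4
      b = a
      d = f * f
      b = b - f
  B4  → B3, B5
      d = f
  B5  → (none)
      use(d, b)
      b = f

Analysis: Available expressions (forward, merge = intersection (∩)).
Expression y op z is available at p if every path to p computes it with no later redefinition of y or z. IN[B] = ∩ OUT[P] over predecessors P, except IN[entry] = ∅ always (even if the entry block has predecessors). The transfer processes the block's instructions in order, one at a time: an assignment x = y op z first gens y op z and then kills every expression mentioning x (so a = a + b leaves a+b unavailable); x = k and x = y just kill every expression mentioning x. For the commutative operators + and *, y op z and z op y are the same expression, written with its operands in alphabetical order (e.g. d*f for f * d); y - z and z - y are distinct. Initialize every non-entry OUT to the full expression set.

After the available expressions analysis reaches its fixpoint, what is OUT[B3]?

Answer: {f*f}

Trace:
Converged values:
  B0:  IN={}  OUT={}
  B1:  IN={}  OUT={}
  B2:  IN={}  OUT={}
  B3:  IN={}  OUT={f*f}
  B4:  IN={f*f}  OUT={f*f}
  B5:  IN={}  OUT={}

Merge at B3: IN[B3] = OUT[B2] ∩ OUT[B4] = {}
Applying B3's transfer function to that IN value gives OUT[B3] (row B3 above).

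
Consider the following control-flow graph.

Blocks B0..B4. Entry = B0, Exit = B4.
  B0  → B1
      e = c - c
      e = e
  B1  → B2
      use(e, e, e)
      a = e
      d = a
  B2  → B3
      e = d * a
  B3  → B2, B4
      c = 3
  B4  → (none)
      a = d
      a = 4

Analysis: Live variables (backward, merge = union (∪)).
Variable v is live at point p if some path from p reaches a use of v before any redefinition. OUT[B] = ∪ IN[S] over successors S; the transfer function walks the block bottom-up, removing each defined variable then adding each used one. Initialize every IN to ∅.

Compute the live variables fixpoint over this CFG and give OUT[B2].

Converged values:
  B0: | IN={c} | OUT={e}
  B1: | IN={e} | OUT={a, d}
  B2: | IN={a, d} | OUT={a, d}
  B3: | IN={a, d} | OUT={a, d}
  B4: | IN={d} | OUT={}

Merge at B2: OUT[B2] = IN[B3] = {a, d}

Answer: {a, d}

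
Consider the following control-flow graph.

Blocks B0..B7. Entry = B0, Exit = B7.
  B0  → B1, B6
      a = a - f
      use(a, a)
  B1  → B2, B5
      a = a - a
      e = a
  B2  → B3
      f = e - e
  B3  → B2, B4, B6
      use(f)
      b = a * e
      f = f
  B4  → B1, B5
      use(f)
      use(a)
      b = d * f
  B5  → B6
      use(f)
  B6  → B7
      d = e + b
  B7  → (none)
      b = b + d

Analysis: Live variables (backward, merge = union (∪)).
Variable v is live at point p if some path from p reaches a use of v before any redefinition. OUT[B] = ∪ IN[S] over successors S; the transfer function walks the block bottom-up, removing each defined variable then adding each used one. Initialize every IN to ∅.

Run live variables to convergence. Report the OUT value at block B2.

Per-block solution:
  B0:   IN={a, b, d, e, f}   OUT={a, b, d, e, f}
  B1:   IN={a, b, d, f}   OUT={a, b, d, e, f}
  B2:   IN={a, d, e}   OUT={a, d, e, f}
  B3:   IN={a, d, e, f}   OUT={a, b, d, e, f}
  B4:   IN={a, d, e, f}   OUT={a, b, d, e, f}
  B5:   IN={b, e, f}   OUT={b, e}
  B6:   IN={b, e}   OUT={b, d}
  B7:   IN={b, d}   OUT={}

Merge at B2: OUT[B2] = IN[B3] = {a, d, e, f}

Answer: {a, d, e, f}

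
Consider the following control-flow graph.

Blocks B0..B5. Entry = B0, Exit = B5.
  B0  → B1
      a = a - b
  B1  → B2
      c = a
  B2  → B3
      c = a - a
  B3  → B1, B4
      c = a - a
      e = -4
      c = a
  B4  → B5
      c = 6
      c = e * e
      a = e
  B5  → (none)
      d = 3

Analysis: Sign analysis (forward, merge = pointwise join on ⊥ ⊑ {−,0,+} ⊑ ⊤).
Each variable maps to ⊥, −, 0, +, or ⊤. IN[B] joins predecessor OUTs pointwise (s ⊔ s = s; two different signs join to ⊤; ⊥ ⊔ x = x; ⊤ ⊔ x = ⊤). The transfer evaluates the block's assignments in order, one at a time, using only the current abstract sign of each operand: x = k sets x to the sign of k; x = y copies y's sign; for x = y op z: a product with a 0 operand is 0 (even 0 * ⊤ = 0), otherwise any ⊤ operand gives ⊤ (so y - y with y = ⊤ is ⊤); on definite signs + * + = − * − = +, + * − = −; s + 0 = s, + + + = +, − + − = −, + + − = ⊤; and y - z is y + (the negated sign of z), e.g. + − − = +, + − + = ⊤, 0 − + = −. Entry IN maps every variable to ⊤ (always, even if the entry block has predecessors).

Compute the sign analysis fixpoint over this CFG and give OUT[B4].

Fixpoint table:
  B0: | IN=(all ⊤) | OUT=(all ⊤)
  B1: | IN=(all ⊤) | OUT=(all ⊤)
  B2: | IN=(all ⊤) | OUT=(all ⊤)
  B3: | IN=(all ⊤) | OUT={e:-; rest ⊤}
  B4: | IN={e:-; rest ⊤} | OUT={a:-, c:+, e:-; rest ⊤}
  B5: | IN={a:-, c:+, e:-; rest ⊤} | OUT={a:-, c:+, d:+, e:-; rest ⊤}

Merge at B4: IN[B4] = OUT[B3] = {a: ⊤, b: ⊤, c: ⊤, d: ⊤, e: -, f: ⊤}
Applying B4's transfer function to that IN value gives OUT[B4] (row B4 above).

Answer: {a: -, b: ⊤, c: +, d: ⊤, e: -, f: ⊤}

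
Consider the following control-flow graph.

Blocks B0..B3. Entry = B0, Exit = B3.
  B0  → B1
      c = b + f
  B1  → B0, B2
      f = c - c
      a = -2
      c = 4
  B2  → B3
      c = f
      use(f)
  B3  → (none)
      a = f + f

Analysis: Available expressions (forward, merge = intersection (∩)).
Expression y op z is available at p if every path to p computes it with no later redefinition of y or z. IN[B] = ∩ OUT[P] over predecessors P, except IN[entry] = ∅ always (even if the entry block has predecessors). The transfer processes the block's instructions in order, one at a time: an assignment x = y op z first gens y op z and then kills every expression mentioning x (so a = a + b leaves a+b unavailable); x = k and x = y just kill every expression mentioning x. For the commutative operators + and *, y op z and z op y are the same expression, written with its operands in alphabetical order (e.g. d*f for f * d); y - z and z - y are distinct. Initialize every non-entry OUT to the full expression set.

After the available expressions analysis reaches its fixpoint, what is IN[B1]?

Converged values:
  B0:   IN={}   OUT={b+f}
  B1:   IN={b+f}   OUT={}
  B2:   IN={}   OUT={}
  B3:   IN={}   OUT={f+f}

Merge at B1: IN[B1] = OUT[B0] = {b+f}

Answer: {b+f}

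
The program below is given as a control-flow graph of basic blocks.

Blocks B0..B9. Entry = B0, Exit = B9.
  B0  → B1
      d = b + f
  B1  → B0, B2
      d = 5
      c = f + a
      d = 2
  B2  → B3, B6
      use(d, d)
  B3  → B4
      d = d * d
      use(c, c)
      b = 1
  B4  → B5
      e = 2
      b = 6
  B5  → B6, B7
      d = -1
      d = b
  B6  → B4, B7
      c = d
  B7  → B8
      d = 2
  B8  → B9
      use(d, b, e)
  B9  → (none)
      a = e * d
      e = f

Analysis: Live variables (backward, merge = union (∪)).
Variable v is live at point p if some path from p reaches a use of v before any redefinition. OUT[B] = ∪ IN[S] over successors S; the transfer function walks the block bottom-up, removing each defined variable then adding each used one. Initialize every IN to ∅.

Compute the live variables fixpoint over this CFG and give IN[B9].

Fixpoint table:
  B0: | IN={a, b, e, f} | OUT={a, b, e, f}
  B1: | IN={a, b, e, f} | OUT={a, b, c, d, e, f}
  B2: | IN={b, c, d, e, f} | OUT={b, c, d, e, f}
  B3: | IN={c, d, f} | OUT={f}
  B4: | IN={f} | OUT={b, e, f}
  B5: | IN={b, e, f} | OUT={b, d, e, f}
  B6: | IN={b, d, e, f} | OUT={b, e, f}
  B7: | IN={b, e, f} | OUT={b, d, e, f}
  B8: | IN={b, d, e, f} | OUT={d, e, f}
  B9: | IN={d, e, f} | OUT={}

B9 is the boundary node: OUT[B9] = {}
Applying B9's transfer function to that OUT value gives IN[B9] (row B9 above).

Answer: {d, e, f}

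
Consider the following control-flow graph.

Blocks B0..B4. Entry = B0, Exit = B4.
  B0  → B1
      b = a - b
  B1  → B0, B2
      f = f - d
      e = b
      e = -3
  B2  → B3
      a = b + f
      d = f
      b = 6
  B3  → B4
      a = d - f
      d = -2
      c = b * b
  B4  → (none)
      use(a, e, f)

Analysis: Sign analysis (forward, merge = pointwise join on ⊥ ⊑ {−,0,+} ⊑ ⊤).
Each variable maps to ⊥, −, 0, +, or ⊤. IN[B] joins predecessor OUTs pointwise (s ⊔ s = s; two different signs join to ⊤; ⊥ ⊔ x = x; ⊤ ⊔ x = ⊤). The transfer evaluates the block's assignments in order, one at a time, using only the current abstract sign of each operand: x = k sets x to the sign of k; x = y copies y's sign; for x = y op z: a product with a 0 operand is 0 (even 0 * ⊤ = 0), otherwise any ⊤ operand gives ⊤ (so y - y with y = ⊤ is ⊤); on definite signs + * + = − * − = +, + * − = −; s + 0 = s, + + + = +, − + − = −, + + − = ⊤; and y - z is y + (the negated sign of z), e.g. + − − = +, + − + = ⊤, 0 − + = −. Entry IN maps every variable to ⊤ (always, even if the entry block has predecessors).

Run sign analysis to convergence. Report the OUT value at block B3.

Fixpoint table:
  B0:   IN=(all ⊤)   OUT=(all ⊤)
  B1:   IN=(all ⊤)   OUT={e:-; rest ⊤}
  B2:   IN={e:-; rest ⊤}   OUT={b:+, e:-; rest ⊤}
  B3:   IN={b:+, e:-; rest ⊤}   OUT={b:+, c:+, d:-, e:-; rest ⊤}
  B4:   IN={b:+, c:+, d:-, e:-; rest ⊤}   OUT={b:+, c:+, d:-, e:-; rest ⊤}

Merge at B3: IN[B3] = OUT[B2] = {a: ⊤, b: +, c: ⊤, d: ⊤, e: -, f: ⊤}
Applying B3's transfer function to that IN value gives OUT[B3] (row B3 above).

Answer: {a: ⊤, b: +, c: +, d: -, e: -, f: ⊤}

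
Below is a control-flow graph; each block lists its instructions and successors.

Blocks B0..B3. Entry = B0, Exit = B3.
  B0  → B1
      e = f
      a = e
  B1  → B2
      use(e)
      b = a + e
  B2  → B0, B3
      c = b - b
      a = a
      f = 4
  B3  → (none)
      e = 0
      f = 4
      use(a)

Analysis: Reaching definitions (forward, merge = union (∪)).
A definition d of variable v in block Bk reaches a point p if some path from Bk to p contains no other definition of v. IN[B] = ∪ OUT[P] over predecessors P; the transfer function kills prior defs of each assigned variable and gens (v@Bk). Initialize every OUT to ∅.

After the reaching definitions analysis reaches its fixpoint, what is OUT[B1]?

Answer: {a@B0, b@B1, c@B2, e@B0, f@B2}

Trace:
Per-block solution:
  B0:   IN={a@B2, b@B1, c@B2, e@B0, f@B2}   OUT={a@B0, b@B1, c@B2, e@B0, f@B2}
  B1:   IN={a@B0, b@B1, c@B2, e@B0, f@B2}   OUT={a@B0, b@B1, c@B2, e@B0, f@B2}
  B2:   IN={a@B0, b@B1, c@B2, e@B0, f@B2}   OUT={a@B2, b@B1, c@B2, e@B0, f@B2}
  B3:   IN={a@B2, b@B1, c@B2, e@B0, f@B2}   OUT={a@B2, b@B1, c@B2, e@B3, f@B3}

Merge at B1: IN[B1] = OUT[B0] = {a@B0, b@B1, c@B2, e@B0, f@B2}
Applying B1's transfer function to that IN value gives OUT[B1] (row B1 above).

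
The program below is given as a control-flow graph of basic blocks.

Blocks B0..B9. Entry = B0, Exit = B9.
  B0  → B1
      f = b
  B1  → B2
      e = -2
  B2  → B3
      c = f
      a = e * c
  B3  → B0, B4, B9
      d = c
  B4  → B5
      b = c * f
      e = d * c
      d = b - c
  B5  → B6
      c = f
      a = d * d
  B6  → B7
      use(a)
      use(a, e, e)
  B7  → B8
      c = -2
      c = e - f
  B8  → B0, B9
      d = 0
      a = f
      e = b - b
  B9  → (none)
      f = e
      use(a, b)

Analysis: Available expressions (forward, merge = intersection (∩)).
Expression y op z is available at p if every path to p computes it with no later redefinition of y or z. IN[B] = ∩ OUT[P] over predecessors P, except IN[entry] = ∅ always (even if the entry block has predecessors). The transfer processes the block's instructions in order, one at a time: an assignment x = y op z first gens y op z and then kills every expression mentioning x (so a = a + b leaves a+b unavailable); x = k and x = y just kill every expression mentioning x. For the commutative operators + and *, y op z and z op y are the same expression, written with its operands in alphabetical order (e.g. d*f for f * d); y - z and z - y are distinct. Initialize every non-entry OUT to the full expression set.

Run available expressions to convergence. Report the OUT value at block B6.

Converged values:
  B0:   IN={}   OUT={}
  B1:   IN={}   OUT={}
  B2:   IN={}   OUT={c*e}
  B3:   IN={c*e}   OUT={c*e}
  B4:   IN={c*e}   OUT={b-c, c*f}
  B5:   IN={b-c, c*f}   OUT={d*d}
  B6:   IN={d*d}   OUT={d*d}
  B7:   IN={d*d}   OUT={d*d, e-f}
  B8:   IN={d*d, e-f}   OUT={b-b}
  B9:   IN={}   OUT={}

Merge at B6: IN[B6] = OUT[B5] = {d*d}
Applying B6's transfer function to that IN value gives OUT[B6] (row B6 above).

Answer: {d*d}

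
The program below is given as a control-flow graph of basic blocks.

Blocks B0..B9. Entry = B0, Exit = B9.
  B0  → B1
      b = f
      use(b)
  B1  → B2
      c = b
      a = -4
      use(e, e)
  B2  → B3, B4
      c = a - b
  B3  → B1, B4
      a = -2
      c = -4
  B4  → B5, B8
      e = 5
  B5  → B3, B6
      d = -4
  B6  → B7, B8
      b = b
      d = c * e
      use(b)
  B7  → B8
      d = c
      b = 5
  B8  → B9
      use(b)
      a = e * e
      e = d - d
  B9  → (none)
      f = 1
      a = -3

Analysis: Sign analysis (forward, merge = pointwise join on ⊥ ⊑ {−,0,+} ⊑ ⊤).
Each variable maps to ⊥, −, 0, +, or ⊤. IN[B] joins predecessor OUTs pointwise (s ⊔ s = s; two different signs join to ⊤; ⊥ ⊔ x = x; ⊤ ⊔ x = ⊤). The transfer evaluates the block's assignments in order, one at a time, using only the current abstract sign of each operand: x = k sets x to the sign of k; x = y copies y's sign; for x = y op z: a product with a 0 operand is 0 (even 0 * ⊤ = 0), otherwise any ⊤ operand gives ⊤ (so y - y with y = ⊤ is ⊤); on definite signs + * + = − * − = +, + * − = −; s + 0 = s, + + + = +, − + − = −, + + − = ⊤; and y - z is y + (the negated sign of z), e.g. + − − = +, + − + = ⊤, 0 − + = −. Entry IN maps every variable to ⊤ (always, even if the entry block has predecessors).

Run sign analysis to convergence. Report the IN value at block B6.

Answer: {a: -, b: ⊤, c: ⊤, d: -, e: +, f: ⊤}

Derivation:
Per-block solution:
  B0:  IN=(all ⊤)  OUT=(all ⊤)
  B1:  IN=(all ⊤)  OUT={a:-; rest ⊤}
  B2:  IN={a:-; rest ⊤}  OUT={a:-; rest ⊤}
  B3:  IN={a:-; rest ⊤}  OUT={a:-, c:-; rest ⊤}
  B4:  IN={a:-; rest ⊤}  OUT={a:-, e:+; rest ⊤}
  B5:  IN={a:-, e:+; rest ⊤}  OUT={a:-, d:-, e:+; rest ⊤}
  B6:  IN={a:-, d:-, e:+; rest ⊤}  OUT={a:-, e:+; rest ⊤}
  B7:  IN={a:-, e:+; rest ⊤}  OUT={a:-, b:+, e:+; rest ⊤}
  B8:  IN={a:-, e:+; rest ⊤}  OUT={a:+; rest ⊤}
  B9:  IN={a:+; rest ⊤}  OUT={a:-, f:+; rest ⊤}

Merge at B6: IN[B6] = OUT[B5] = {a: -, b: ⊤, c: ⊤, d: -, e: +, f: ⊤}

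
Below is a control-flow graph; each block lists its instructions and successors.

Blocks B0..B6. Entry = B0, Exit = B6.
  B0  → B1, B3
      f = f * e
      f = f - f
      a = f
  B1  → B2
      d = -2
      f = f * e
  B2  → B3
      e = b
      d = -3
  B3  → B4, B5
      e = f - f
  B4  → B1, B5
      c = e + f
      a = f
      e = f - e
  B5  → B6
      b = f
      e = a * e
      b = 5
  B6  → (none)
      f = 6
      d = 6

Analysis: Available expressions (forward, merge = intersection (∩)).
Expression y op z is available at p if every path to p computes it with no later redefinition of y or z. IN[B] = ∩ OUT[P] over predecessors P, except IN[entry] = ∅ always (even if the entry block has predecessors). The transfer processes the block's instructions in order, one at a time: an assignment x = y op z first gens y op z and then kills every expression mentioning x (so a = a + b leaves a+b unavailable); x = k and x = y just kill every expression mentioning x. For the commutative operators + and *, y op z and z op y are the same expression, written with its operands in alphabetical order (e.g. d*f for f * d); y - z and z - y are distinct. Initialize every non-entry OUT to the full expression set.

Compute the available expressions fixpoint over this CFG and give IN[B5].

Per-block solution:
  B0: | IN={} | OUT={}
  B1: | IN={} | OUT={}
  B2: | IN={} | OUT={}
  B3: | IN={} | OUT={f-f}
  B4: | IN={f-f} | OUT={f-f}
  B5: | IN={f-f} | OUT={f-f}
  B6: | IN={f-f} | OUT={}

Merge at B5: IN[B5] = OUT[B3] ∩ OUT[B4] = {f-f}

Answer: {f-f}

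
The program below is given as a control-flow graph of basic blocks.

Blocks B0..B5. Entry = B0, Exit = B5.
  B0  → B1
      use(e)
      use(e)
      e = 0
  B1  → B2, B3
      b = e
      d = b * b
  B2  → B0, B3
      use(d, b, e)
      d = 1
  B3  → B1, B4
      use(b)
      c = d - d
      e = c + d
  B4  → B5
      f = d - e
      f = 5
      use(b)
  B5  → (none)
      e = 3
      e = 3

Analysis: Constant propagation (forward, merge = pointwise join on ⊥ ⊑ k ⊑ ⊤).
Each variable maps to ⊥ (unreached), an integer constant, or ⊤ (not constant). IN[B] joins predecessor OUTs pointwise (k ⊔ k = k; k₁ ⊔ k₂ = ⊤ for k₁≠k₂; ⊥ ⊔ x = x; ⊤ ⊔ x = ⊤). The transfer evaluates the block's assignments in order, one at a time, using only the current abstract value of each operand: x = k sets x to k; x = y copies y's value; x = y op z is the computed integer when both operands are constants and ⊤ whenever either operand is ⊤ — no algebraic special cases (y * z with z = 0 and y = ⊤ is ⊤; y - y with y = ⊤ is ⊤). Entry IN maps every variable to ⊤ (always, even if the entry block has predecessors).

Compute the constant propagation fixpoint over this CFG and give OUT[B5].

Fixpoint table:
  B0:  IN=(all ⊤)  OUT={e:0; rest ⊤}
  B1:  IN=(all ⊤)  OUT=(all ⊤)
  B2:  IN=(all ⊤)  OUT={d:1; rest ⊤}
  B3:  IN=(all ⊤)  OUT=(all ⊤)
  B4:  IN=(all ⊤)  OUT={f:5; rest ⊤}
  B5:  IN={f:5; rest ⊤}  OUT={e:3, f:5; rest ⊤}

Merge at B5: IN[B5] = OUT[B4] = {a: ⊤, b: ⊤, c: ⊤, d: ⊤, e: ⊤, f: 5}
Applying B5's transfer function to that IN value gives OUT[B5] (row B5 above).

Answer: {a: ⊤, b: ⊤, c: ⊤, d: ⊤, e: 3, f: 5}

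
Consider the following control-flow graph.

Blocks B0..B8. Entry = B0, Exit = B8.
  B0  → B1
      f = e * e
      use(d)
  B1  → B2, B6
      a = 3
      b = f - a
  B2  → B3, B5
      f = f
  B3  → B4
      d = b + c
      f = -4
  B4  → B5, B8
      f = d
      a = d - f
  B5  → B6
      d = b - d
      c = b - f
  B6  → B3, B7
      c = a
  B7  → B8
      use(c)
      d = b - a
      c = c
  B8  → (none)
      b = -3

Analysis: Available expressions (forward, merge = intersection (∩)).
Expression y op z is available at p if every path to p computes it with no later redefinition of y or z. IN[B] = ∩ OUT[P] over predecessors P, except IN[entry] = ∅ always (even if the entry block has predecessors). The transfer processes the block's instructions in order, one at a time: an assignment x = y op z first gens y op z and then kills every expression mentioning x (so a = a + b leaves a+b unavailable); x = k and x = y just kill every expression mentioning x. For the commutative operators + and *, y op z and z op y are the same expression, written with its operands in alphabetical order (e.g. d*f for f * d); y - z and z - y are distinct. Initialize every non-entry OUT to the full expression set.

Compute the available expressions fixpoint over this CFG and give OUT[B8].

Answer: {e*e}

Working:
Converged values:
  B0: | IN={} | OUT={e*e}
  B1: | IN={e*e} | OUT={e*e, f-a}
  B2: | IN={e*e, f-a} | OUT={e*e}
  B3: | IN={e*e} | OUT={b+c, e*e}
  B4: | IN={b+c, e*e} | OUT={b+c, d-f, e*e}
  B5: | IN={e*e} | OUT={b-f, e*e}
  B6: | IN={e*e} | OUT={e*e}
  B7: | IN={e*e} | OUT={b-a, e*e}
  B8: | IN={e*e} | OUT={e*e}

Merge at B8: IN[B8] = OUT[B4] ∩ OUT[B7] = {e*e}
Applying B8's transfer function to that IN value gives OUT[B8] (row B8 above).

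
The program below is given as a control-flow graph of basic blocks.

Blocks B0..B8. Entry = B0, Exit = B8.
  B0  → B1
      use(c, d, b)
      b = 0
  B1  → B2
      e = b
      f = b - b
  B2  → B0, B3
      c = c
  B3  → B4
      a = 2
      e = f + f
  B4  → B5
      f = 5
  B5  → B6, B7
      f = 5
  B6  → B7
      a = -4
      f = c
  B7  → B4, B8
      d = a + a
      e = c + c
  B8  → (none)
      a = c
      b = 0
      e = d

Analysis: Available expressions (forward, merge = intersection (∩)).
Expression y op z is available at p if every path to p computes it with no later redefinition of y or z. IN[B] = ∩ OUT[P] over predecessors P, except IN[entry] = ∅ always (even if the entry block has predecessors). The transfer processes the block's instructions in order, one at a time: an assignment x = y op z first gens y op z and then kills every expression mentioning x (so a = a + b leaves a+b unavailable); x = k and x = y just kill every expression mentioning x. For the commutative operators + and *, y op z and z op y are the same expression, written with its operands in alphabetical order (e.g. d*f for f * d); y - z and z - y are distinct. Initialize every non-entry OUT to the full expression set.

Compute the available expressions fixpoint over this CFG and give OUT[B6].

Converged values:
  B0:  IN={}  OUT={}
  B1:  IN={}  OUT={b-b}
  B2:  IN={b-b}  OUT={b-b}
  B3:  IN={b-b}  OUT={b-b, f+f}
  B4:  IN={b-b}  OUT={b-b}
  B5:  IN={b-b}  OUT={b-b}
  B6:  IN={b-b}  OUT={b-b}
  B7:  IN={b-b}  OUT={a+a, b-b, c+c}
  B8:  IN={a+a, b-b, c+c}  OUT={c+c}

Merge at B6: IN[B6] = OUT[B5] = {b-b}
Applying B6's transfer function to that IN value gives OUT[B6] (row B6 above).

Answer: {b-b}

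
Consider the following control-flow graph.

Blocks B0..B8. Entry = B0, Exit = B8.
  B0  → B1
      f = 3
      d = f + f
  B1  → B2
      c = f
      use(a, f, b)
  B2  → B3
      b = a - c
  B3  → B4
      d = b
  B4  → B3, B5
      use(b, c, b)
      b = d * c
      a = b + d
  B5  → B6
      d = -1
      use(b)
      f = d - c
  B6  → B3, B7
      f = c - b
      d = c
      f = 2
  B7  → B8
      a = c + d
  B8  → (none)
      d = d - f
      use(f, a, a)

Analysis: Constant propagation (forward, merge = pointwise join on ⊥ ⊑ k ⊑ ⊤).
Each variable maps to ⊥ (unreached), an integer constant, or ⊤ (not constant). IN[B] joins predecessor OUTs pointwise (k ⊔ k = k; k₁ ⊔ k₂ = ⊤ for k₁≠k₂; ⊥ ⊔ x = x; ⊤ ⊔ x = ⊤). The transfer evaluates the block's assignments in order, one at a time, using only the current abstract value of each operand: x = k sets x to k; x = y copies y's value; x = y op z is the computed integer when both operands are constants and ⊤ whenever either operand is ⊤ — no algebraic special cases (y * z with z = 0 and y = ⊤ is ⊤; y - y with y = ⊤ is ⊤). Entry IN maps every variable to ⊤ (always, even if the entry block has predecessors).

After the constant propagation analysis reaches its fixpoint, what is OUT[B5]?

Answer: {a: ⊤, b: ⊤, c: 3, d: -1, e: ⊤, f: -4}

Working:
Per-block solution:
  B0:   IN=(all ⊤)   OUT={d:6, f:3; rest ⊤}
  B1:   IN={d:6, f:3; rest ⊤}   OUT={c:3, d:6, f:3; rest ⊤}
  B2:   IN={c:3, d:6, f:3; rest ⊤}   OUT={c:3, d:6, f:3; rest ⊤}
  B3:   IN={c:3; rest ⊤}   OUT={c:3; rest ⊤}
  B4:   IN={c:3; rest ⊤}   OUT={c:3; rest ⊤}
  B5:   IN={c:3; rest ⊤}   OUT={c:3, d:-1, f:-4; rest ⊤}
  B6:   IN={c:3, d:-1, f:-4; rest ⊤}   OUT={c:3, d:3, f:2; rest ⊤}
  B7:   IN={c:3, d:3, f:2; rest ⊤}   OUT={a:6, c:3, d:3, f:2; rest ⊤}
  B8:   IN={a:6, c:3, d:3, f:2; rest ⊤}   OUT={a:6, c:3, d:1, f:2; rest ⊤}

Merge at B5: IN[B5] = OUT[B4] = {a: ⊤, b: ⊤, c: 3, d: ⊤, e: ⊤, f: ⊤}
Applying B5's transfer function to that IN value gives OUT[B5] (row B5 above).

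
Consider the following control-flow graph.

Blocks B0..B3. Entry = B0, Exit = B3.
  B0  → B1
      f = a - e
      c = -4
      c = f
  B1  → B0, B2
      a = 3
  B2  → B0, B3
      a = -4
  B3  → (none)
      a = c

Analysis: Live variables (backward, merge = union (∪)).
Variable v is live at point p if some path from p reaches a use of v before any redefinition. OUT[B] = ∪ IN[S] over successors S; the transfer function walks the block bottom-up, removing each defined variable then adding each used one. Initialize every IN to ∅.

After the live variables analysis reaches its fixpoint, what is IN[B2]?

Per-block solution:
  B0: | IN={a, e} | OUT={c, e}
  B1: | IN={c, e} | OUT={a, c, e}
  B2: | IN={c, e} | OUT={a, c, e}
  B3: | IN={c} | OUT={}

Merge at B2: OUT[B2] = IN[B0] ⊔ IN[B3] = {a, c, e}
Applying B2's transfer function to that OUT value gives IN[B2] (row B2 above).

Answer: {c, e}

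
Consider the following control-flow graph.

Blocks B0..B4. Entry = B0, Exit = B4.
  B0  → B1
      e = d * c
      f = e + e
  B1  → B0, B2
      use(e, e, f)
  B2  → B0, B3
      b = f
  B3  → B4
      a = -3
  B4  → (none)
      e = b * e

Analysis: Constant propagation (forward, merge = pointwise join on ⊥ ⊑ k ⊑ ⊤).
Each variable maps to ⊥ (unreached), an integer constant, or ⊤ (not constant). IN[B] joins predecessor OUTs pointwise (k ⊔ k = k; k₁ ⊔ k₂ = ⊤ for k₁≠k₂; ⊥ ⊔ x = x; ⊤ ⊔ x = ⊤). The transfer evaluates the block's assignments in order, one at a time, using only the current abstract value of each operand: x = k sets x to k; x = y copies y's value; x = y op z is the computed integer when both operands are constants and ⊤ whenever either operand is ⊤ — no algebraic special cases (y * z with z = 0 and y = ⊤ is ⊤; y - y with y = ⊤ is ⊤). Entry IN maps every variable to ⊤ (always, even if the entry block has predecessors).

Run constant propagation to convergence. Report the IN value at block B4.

Answer: {a: -3, b: ⊤, c: ⊤, d: ⊤, e: ⊤, f: ⊤}

Trace:
Fixpoint table:
  B0:  IN=(all ⊤)  OUT=(all ⊤)
  B1:  IN=(all ⊤)  OUT=(all ⊤)
  B2:  IN=(all ⊤)  OUT=(all ⊤)
  B3:  IN=(all ⊤)  OUT={a:-3; rest ⊤}
  B4:  IN={a:-3; rest ⊤}  OUT={a:-3; rest ⊤}

Merge at B4: IN[B4] = OUT[B3] = {a: -3, b: ⊤, c: ⊤, d: ⊤, e: ⊤, f: ⊤}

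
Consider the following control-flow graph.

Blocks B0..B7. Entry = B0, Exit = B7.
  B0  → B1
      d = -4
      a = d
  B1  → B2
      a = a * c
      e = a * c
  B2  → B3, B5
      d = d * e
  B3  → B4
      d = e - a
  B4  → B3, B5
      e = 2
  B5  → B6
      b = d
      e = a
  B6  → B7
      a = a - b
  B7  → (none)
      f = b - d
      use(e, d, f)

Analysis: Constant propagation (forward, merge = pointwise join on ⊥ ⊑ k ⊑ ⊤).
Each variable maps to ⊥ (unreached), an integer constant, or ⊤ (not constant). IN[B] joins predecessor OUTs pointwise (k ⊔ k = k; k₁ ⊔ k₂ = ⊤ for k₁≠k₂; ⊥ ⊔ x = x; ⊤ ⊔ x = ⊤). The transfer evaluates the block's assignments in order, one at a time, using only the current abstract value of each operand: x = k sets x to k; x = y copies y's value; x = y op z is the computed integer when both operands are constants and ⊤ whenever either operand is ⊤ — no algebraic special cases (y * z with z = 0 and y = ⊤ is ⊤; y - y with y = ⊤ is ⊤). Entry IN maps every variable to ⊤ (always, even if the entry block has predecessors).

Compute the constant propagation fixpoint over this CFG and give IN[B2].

Answer: {a: ⊤, b: ⊤, c: ⊤, d: -4, e: ⊤, f: ⊤}

Derivation:
Converged values:
  B0:  IN=(all ⊤)  OUT={a:-4, d:-4; rest ⊤}
  B1:  IN={a:-4, d:-4; rest ⊤}  OUT={d:-4; rest ⊤}
  B2:  IN={d:-4; rest ⊤}  OUT=(all ⊤)
  B3:  IN=(all ⊤)  OUT=(all ⊤)
  B4:  IN=(all ⊤)  OUT={e:2; rest ⊤}
  B5:  IN=(all ⊤)  OUT=(all ⊤)
  B6:  IN=(all ⊤)  OUT=(all ⊤)
  B7:  IN=(all ⊤)  OUT=(all ⊤)

Merge at B2: IN[B2] = OUT[B1] = {a: ⊤, b: ⊤, c: ⊤, d: -4, e: ⊤, f: ⊤}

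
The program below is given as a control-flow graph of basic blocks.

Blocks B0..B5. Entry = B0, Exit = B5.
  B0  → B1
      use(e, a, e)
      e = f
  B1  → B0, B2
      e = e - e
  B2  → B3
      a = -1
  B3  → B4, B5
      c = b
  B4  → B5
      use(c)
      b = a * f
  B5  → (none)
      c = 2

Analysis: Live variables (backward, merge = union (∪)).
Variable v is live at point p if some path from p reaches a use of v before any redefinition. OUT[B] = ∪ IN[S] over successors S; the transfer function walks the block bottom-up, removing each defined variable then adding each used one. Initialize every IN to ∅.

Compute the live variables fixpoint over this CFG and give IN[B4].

Converged values:
  B0:   IN={a, b, e, f}   OUT={a, b, e, f}
  B1:   IN={a, b, e, f}   OUT={a, b, e, f}
  B2:   IN={b, f}   OUT={a, b, f}
  B3:   IN={a, b, f}   OUT={a, c, f}
  B4:   IN={a, c, f}   OUT={}
  B5:   IN={}   OUT={}

Merge at B4: OUT[B4] = IN[B5] = {}
Applying B4's transfer function to that OUT value gives IN[B4] (row B4 above).

Answer: {a, c, f}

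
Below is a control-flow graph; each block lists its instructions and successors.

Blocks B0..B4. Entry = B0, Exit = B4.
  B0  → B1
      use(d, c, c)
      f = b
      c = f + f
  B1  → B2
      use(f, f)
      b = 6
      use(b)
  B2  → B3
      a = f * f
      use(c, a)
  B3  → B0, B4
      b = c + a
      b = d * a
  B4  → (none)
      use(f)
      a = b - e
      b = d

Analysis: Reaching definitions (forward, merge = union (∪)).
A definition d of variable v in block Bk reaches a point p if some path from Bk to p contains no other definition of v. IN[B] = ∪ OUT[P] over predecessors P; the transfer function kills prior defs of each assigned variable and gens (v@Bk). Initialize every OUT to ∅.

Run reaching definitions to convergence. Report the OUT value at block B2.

Fixpoint table:
  B0:  IN={a@B2, b@B3, c@B0, f@B0}  OUT={a@B2, b@B3, c@B0, f@B0}
  B1:  IN={a@B2, b@B3, c@B0, f@B0}  OUT={a@B2, b@B1, c@B0, f@B0}
  B2:  IN={a@B2, b@B1, c@B0, f@B0}  OUT={a@B2, b@B1, c@B0, f@B0}
  B3:  IN={a@B2, b@B1, c@B0, f@B0}  OUT={a@B2, b@B3, c@B0, f@B0}
  B4:  IN={a@B2, b@B3, c@B0, f@B0}  OUT={a@B4, b@B4, c@B0, f@B0}

Merge at B2: IN[B2] = OUT[B1] = {a@B2, b@B1, c@B0, f@B0}
Applying B2's transfer function to that IN value gives OUT[B2] (row B2 above).

Answer: {a@B2, b@B1, c@B0, f@B0}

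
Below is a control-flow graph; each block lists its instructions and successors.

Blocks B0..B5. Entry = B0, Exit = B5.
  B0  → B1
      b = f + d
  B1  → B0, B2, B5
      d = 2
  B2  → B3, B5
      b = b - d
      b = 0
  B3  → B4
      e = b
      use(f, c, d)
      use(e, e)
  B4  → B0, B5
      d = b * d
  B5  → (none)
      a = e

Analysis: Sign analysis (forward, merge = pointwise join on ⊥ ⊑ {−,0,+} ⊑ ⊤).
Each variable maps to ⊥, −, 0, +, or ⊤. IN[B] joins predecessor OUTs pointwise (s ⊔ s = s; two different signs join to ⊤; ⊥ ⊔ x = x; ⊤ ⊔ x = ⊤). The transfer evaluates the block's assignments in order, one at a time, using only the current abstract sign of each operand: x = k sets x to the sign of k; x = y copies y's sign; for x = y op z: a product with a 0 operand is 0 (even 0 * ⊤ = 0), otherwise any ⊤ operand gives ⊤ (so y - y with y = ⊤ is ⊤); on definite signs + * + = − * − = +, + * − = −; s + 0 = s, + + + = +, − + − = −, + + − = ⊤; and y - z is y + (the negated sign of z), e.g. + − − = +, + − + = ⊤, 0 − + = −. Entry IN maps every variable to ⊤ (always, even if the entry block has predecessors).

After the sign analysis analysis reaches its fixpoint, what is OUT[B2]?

Converged values:
  B0:   IN=(all ⊤)   OUT=(all ⊤)
  B1:   IN=(all ⊤)   OUT={d:+; rest ⊤}
  B2:   IN={d:+; rest ⊤}   OUT={b:0, d:+; rest ⊤}
  B3:   IN={b:0, d:+; rest ⊤}   OUT={b:0, d:+, e:0; rest ⊤}
  B4:   IN={b:0, d:+, e:0; rest ⊤}   OUT={b:0, d:0, e:0; rest ⊤}
  B5:   IN=(all ⊤)   OUT=(all ⊤)

Merge at B2: IN[B2] = OUT[B1] = {a: ⊤, b: ⊤, c: ⊤, d: +, e: ⊤, f: ⊤}
Applying B2's transfer function to that IN value gives OUT[B2] (row B2 above).

Answer: {a: ⊤, b: 0, c: ⊤, d: +, e: ⊤, f: ⊤}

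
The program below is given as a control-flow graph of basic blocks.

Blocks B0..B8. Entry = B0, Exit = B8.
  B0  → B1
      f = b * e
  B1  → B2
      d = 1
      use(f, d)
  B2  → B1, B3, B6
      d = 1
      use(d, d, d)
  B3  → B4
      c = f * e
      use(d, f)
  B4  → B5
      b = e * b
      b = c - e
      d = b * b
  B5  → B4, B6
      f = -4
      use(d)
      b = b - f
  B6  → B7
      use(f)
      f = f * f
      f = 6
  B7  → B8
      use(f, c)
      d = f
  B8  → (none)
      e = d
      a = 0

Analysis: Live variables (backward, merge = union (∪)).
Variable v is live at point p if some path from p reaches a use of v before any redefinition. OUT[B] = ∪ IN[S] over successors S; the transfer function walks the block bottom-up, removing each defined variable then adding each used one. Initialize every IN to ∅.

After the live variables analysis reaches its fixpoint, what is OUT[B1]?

Answer: {b, c, e, f}

Derivation:
Converged values:
  B0:  IN={b, c, e}  OUT={b, c, e, f}
  B1:  IN={b, c, e, f}  OUT={b, c, e, f}
  B2:  IN={b, c, e, f}  OUT={b, c, d, e, f}
  B3:  IN={b, d, e, f}  OUT={b, c, e}
  B4:  IN={b, c, e}  OUT={b, c, d, e}
  B5:  IN={b, c, d, e}  OUT={b, c, e, f}
  B6:  IN={c, f}  OUT={c, f}
  B7:  IN={c, f}  OUT={d}
  B8:  IN={d}  OUT={}

Merge at B1: OUT[B1] = IN[B2] = {b, c, e, f}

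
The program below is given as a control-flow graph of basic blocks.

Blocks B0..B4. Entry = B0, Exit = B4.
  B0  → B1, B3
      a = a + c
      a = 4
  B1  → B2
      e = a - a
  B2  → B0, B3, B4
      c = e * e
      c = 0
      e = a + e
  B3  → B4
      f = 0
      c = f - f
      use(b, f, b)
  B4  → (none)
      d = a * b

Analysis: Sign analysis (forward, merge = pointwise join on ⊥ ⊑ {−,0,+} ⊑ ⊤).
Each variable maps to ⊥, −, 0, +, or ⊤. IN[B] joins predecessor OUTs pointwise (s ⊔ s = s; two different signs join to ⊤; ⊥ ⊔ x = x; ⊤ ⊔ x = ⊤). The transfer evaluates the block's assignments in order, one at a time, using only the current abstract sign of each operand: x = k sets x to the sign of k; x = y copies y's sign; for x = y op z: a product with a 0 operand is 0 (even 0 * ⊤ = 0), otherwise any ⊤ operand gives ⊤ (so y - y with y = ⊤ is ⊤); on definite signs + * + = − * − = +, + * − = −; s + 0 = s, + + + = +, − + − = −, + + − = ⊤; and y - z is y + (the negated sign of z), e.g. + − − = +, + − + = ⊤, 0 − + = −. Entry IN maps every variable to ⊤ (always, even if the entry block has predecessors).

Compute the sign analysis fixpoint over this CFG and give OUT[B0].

Per-block solution:
  B0:   IN=(all ⊤)   OUT={a:+; rest ⊤}
  B1:   IN={a:+; rest ⊤}   OUT={a:+; rest ⊤}
  B2:   IN={a:+; rest ⊤}   OUT={a:+, c:0; rest ⊤}
  B3:   IN={a:+; rest ⊤}   OUT={a:+, c:0, f:0; rest ⊤}
  B4:   IN={a:+, c:0; rest ⊤}   OUT={a:+, c:0; rest ⊤}

Merge at B0 (entry node, so the boundary value (all ⊤) is joined with the incoming edge(s)): IN[B0] = (all ⊤) ⊔ OUT[B2] = {a: ⊤, b: ⊤, c: ⊤, d: ⊤, e: ⊤, f: ⊤}
Applying B0's transfer function to that IN value gives OUT[B0] (row B0 above).

Answer: {a: +, b: ⊤, c: ⊤, d: ⊤, e: ⊤, f: ⊤}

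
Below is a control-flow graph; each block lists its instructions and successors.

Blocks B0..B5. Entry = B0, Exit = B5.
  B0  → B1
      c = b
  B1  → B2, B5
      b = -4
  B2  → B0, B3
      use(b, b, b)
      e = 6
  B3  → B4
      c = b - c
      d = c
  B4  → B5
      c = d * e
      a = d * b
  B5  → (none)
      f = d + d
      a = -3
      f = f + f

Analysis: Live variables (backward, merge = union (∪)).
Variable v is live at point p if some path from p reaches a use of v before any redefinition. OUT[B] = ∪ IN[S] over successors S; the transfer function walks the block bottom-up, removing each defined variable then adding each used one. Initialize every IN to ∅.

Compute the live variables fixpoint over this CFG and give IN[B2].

Converged values:
  B0:  IN={b, d}  OUT={c, d}
  B1:  IN={c, d}  OUT={b, c, d}
  B2:  IN={b, c, d}  OUT={b, c, d, e}
  B3:  IN={b, c, e}  OUT={b, d, e}
  B4:  IN={b, d, e}  OUT={d}
  B5:  IN={d}  OUT={}

Merge at B2: OUT[B2] = IN[B0] ⊔ IN[B3] = {b, c, d, e}
Applying B2's transfer function to that OUT value gives IN[B2] (row B2 above).

Answer: {b, c, d}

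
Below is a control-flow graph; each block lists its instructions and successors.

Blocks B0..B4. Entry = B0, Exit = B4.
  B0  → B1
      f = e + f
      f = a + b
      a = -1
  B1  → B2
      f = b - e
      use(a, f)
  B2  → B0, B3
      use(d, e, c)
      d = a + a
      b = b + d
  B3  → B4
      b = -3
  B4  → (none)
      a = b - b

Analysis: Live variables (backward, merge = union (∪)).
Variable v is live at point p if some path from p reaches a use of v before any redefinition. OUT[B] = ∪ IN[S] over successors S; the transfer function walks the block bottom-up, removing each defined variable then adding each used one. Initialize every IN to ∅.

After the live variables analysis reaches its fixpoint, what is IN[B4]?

Per-block solution:
  B0:   IN={a, b, c, d, e, f}   OUT={a, b, c, d, e}
  B1:   IN={a, b, c, d, e}   OUT={a, b, c, d, e, f}
  B2:   IN={a, b, c, d, e, f}   OUT={a, b, c, d, e, f}
  B3:   IN={}   OUT={b}
  B4:   IN={b}   OUT={}

B4 is the boundary node: OUT[B4] = {}
Applying B4's transfer function to that OUT value gives IN[B4] (row B4 above).

Answer: {b}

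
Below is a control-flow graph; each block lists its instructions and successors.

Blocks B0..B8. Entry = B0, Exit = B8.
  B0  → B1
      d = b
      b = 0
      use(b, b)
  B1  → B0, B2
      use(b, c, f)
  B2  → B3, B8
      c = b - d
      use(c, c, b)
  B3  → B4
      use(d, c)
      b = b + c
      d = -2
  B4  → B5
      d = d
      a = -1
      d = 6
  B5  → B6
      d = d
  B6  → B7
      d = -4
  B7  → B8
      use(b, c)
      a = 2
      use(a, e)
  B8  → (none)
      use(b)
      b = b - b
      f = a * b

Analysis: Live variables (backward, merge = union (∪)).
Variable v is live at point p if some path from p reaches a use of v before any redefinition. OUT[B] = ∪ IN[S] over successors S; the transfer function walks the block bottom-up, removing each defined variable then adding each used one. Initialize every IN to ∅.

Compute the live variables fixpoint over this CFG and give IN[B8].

Converged values:
  B0:  IN={a, b, c, e, f}  OUT={a, b, c, d, e, f}
  B1:  IN={a, b, c, d, e, f}  OUT={a, b, c, d, e, f}
  B2:  IN={a, b, d, e}  OUT={a, b, c, d, e}
  B3:  IN={b, c, d, e}  OUT={b, c, d, e}
  B4:  IN={b, c, d, e}  OUT={b, c, d, e}
  B5:  IN={b, c, d, e}  OUT={b, c, e}
  B6:  IN={b, c, e}  OUT={b, c, e}
  B7:  IN={b, c, e}  OUT={a, b}
  B8:  IN={a, b}  OUT={}

B8 is the boundary node: OUT[B8] = {}
Applying B8's transfer function to that OUT value gives IN[B8] (row B8 above).

Answer: {a, b}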